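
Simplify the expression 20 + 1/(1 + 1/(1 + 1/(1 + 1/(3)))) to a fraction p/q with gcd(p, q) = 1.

a_0 = 20: 20/1
a_1 = 1: 21/1
a_2 = 1: 41/2
a_3 = 1: 62/3
a_4 = 3: 227/11

227/11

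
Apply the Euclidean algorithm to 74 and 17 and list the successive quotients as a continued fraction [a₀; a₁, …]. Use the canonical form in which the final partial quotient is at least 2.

[4; 2, 1, 5]

Repeatedly divide and take the remainder:
⌊74/17⌋ = 4, remainder 6
⌊17/6⌋ = 2, remainder 5
⌊6/5⌋ = 1, remainder 1
⌊5/1⌋ = 5, remainder 0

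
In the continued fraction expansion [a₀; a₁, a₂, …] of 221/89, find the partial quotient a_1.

221 = 2·89 + 43, so a_0 = 2
89 = 2·43 + 3, so a_1 = 2

2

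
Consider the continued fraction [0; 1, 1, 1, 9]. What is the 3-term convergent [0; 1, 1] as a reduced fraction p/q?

1/2

Compute successive convergents:
a_0 = 0: 0/1
a_1 = 1: 1/1
a_2 = 1: 1/2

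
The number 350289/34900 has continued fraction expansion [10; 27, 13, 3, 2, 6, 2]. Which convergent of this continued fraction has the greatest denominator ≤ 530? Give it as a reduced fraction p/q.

a_0 = 10: 10/1  (≤ bound)
a_1 = 27: 271/27  (≤ bound)
a_2 = 13: 3533/352  (≤ bound)
a_3 = 3: 10870/1083  (> 530, stop)

3533/352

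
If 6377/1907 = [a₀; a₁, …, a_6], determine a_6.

15

Apply division with remainder until the remainder is 0:
6377 = 3·1907 + 656, so a_0 = 3
1907 = 2·656 + 595, so a_1 = 2
656 = 1·595 + 61, so a_2 = 1
595 = 9·61 + 46, so a_3 = 9
61 = 1·46 + 15, so a_4 = 1
46 = 3·15 + 1, so a_5 = 3
15 = 15·1 + 0, so a_6 = 15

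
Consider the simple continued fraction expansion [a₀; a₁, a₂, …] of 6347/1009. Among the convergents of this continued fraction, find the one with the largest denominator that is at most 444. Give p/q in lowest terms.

195/31

List convergents until the denominator exceeds the bound:
a_0 = 6: 6/1  (≤ bound)
a_1 = 3: 19/3  (≤ bound)
a_2 = 2: 44/7  (≤ bound)
a_3 = 3: 151/24  (≤ bound)
a_4 = 1: 195/31  (≤ bound)
a_5 = 15: 3076/489  (> 444, stop)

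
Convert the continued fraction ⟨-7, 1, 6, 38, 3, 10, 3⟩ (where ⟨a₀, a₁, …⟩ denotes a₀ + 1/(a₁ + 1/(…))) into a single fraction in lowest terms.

Start with 3.
10 + 1/(3/1) = 10 + 1/3 = 31/3
3 + 1/(31/3) = 3 + 3/31 = 96/31
38 + 1/(96/31) = 38 + 31/96 = 3679/96
6 + 1/(3679/96) = 6 + 96/3679 = 22170/3679
1 + 1/(22170/3679) = 1 + 3679/22170 = 25849/22170
-7 + 1/(25849/22170) = -7 + 22170/25849 = -158773/25849

-158773/25849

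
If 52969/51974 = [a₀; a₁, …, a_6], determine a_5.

Run the Euclidean algorithm, recording each quotient:
52969 ÷ 51974 → quotient 1, remainder 995
51974 ÷ 995 → quotient 52, remainder 234
995 ÷ 234 → quotient 4, remainder 59
234 ÷ 59 → quotient 3, remainder 57
59 ÷ 57 → quotient 1, remainder 2
57 ÷ 2 → quotient 28, remainder 1

28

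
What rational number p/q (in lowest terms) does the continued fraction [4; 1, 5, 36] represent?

1049/217

a_0 = 4: 4/1
a_1 = 1: 5/1
a_2 = 5: 29/6
a_3 = 36: 1049/217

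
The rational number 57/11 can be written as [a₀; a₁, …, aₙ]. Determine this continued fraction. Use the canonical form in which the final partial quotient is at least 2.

Repeatedly divide and take the remainder:
57 = 5·11 + 2, so a_0 = 5
11 = 5·2 + 1, so a_1 = 5
2 = 2·1 + 0, so a_2 = 2

[5; 5, 2]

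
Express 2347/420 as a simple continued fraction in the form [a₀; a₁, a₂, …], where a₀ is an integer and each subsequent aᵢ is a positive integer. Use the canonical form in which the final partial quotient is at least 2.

[5; 1, 1, 2, 2, 1, 24]

2347 = 5·420 + 247, so a_0 = 5
420 = 1·247 + 173, so a_1 = 1
247 = 1·173 + 74, so a_2 = 1
173 = 2·74 + 25, so a_3 = 2
74 = 2·25 + 24, so a_4 = 2
25 = 1·24 + 1, so a_5 = 1
24 = 24·1 + 0, so a_6 = 24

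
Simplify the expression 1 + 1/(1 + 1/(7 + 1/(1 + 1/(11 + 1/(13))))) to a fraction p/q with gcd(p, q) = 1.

2643/1400

a_0 = 1: 1/1
a_1 = 1: 2/1
a_2 = 7: 15/8
a_3 = 1: 17/9
a_4 = 11: 202/107
a_5 = 13: 2643/1400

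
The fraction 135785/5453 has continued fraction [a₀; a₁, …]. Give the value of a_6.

Apply division with remainder until the remainder is 0:
135785 = 24·5453 + 4913, so a_0 = 24
5453 = 1·4913 + 540, so a_1 = 1
4913 = 9·540 + 53, so a_2 = 9
540 = 10·53 + 10, so a_3 = 10
53 = 5·10 + 3, so a_4 = 5
10 = 3·3 + 1, so a_5 = 3
3 = 3·1 + 0, so a_6 = 3

3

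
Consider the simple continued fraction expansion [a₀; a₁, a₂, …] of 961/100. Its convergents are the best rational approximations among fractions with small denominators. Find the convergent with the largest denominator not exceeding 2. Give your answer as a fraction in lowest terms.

19/2

List convergents until the denominator exceeds the bound:
a_0 = 9: 9/1  (≤ bound)
a_1 = 1: 10/1  (≤ bound)
a_2 = 1: 19/2  (≤ bound)
a_3 = 1: 29/3  (> 2, stop)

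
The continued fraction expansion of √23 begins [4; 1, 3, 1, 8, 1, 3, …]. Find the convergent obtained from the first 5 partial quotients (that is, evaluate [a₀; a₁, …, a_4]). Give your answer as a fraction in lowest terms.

Build up convergents one term at a time:
a_0 = 4: 4/1
a_1 = 1: 5/1
a_2 = 3: 19/4
a_3 = 1: 24/5
a_4 = 8: 211/44

211/44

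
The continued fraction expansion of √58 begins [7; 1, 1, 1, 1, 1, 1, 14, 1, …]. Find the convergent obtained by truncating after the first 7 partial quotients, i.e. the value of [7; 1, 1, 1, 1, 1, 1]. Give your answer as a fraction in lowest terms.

99/13

Compute successive convergents:
a_0 = 7: 7/1
a_1 = 1: 8/1
a_2 = 1: 15/2
a_3 = 1: 23/3
a_4 = 1: 38/5
a_5 = 1: 61/8
a_6 = 1: 99/13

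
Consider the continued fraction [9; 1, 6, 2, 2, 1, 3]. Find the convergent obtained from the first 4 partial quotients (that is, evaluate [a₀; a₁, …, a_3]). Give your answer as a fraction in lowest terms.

148/15

Use the convergent recurrence hₖ = aₖ·hₖ₋₁ + hₖ₋₂ (and likewise for the denominators kₖ):
a_0 = 9: 9/1
a_1 = 1: 10/1
a_2 = 6: 69/7
a_3 = 2: 148/15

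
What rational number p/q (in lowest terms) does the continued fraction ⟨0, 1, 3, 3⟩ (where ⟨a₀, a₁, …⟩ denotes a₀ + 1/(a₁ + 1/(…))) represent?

a_0 = 0: 0/1
a_1 = 1: 1/1
a_2 = 3: 3/4
a_3 = 3: 10/13

10/13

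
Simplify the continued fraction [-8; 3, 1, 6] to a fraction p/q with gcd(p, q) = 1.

a_0 = -8: -8/1
a_1 = 3: -23/3
a_2 = 1: -31/4
a_3 = 6: -209/27

-209/27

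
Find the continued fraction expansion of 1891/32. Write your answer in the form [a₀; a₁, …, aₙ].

1891 = 59·32 + 3, so a_0 = 59
32 = 10·3 + 2, so a_1 = 10
3 = 1·2 + 1, so a_2 = 1
2 = 2·1 + 0, so a_3 = 2

[59; 10, 1, 2]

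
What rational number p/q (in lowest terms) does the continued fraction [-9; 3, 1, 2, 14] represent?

a_0 = -9: -9/1
a_1 = 3: -26/3
a_2 = 1: -35/4
a_3 = 2: -96/11
a_4 = 14: -1379/158

-1379/158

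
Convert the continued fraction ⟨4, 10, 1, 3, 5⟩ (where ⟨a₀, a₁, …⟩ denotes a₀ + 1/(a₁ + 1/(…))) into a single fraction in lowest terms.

925/226

Collapse the nested fraction from the inside out:
Start with 5.
3 + 1/(5/1) = 3 + 1/5 = 16/5
1 + 1/(16/5) = 1 + 5/16 = 21/16
10 + 1/(21/16) = 10 + 16/21 = 226/21
4 + 1/(226/21) = 4 + 21/226 = 925/226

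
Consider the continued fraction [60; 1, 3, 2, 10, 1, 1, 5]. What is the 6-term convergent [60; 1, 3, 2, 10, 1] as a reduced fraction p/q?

Starting at the tail and folding back:
Start with 1.
10 + 1/(1/1) = 10 + 1/1 = 11/1
2 + 1/(11/1) = 2 + 1/11 = 23/11
3 + 1/(23/11) = 3 + 11/23 = 80/23
1 + 1/(80/23) = 1 + 23/80 = 103/80
60 + 1/(103/80) = 60 + 80/103 = 6260/103

6260/103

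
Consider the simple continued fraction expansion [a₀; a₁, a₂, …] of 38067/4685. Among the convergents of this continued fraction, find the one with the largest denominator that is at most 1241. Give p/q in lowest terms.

6939/854

a_0 = 8: 8/1  (≤ bound)
a_1 = 7: 57/7  (≤ bound)
a_2 = 1: 65/8  (≤ bound)
a_3 = 52: 3437/423  (≤ bound)
a_4 = 2: 6939/854  (≤ bound)
a_5 = 1: 10376/1277  (> 1241, stop)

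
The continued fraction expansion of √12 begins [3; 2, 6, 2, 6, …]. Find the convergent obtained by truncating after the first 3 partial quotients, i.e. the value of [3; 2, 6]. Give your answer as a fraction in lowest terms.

45/13

a_0 = 3: 3/1
a_1 = 2: 7/2
a_2 = 6: 45/13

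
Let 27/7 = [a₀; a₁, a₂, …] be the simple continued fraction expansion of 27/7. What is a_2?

6

⌊27/7⌋ = 3, remainder 6
⌊7/6⌋ = 1, remainder 1
⌊6/1⌋ = 6, remainder 0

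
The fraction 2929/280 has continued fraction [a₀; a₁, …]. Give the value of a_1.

2

⌊2929/280⌋ = 10, remainder 129
⌊280/129⌋ = 2, remainder 22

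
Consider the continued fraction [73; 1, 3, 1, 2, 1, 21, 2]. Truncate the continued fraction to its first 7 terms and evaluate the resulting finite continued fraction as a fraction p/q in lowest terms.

30475/413

a_0 = 73: 73/1
a_1 = 1: 74/1
a_2 = 3: 295/4
a_3 = 1: 369/5
a_4 = 2: 1033/14
a_5 = 1: 1402/19
a_6 = 21: 30475/413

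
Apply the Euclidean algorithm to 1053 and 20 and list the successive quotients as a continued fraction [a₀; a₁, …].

[52; 1, 1, 1, 6]

1053 = 52·20 + 13, so a_0 = 52
20 = 1·13 + 7, so a_1 = 1
13 = 1·7 + 6, so a_2 = 1
7 = 1·6 + 1, so a_3 = 1
6 = 6·1 + 0, so a_4 = 6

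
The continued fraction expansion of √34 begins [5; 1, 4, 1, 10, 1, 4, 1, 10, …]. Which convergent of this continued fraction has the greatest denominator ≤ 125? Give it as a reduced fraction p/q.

414/71

a_0 = 5: 5/1  (≤ bound)
a_1 = 1: 6/1  (≤ bound)
a_2 = 4: 29/5  (≤ bound)
a_3 = 1: 35/6  (≤ bound)
a_4 = 10: 379/65  (≤ bound)
a_5 = 1: 414/71  (≤ bound)
a_6 = 4: 2035/349  (> 125, stop)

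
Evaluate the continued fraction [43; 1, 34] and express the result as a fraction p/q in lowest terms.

Work from the innermost term outward:
Start with 34.
1 + 1/(34/1) = 1 + 1/34 = 35/34
43 + 1/(35/34) = 43 + 34/35 = 1539/35

1539/35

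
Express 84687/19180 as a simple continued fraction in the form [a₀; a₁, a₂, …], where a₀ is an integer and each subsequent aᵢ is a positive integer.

Run the Euclidean algorithm, recording each quotient:
⌊84687/19180⌋ = 4, remainder 7967
⌊19180/7967⌋ = 2, remainder 3246
⌊7967/3246⌋ = 2, remainder 1475
⌊3246/1475⌋ = 2, remainder 296
⌊1475/296⌋ = 4, remainder 291
⌊296/291⌋ = 1, remainder 5
⌊291/5⌋ = 58, remainder 1
⌊5/1⌋ = 5, remainder 0

[4; 2, 2, 2, 4, 1, 58, 5]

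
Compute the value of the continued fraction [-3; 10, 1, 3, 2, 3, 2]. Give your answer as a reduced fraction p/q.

-2224/765

Build up convergents one term at a time:
a_0 = -3: -3/1
a_1 = 10: -29/10
a_2 = 1: -32/11
a_3 = 3: -125/43
a_4 = 2: -282/97
a_5 = 3: -971/334
a_6 = 2: -2224/765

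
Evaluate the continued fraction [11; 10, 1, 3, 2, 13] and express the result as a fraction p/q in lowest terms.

Starting at the tail and folding back:
Start with 13.
2 + 1/(13/1) = 2 + 1/13 = 27/13
3 + 1/(27/13) = 3 + 13/27 = 94/27
1 + 1/(94/27) = 1 + 27/94 = 121/94
10 + 1/(121/94) = 10 + 94/121 = 1304/121
11 + 1/(1304/121) = 11 + 121/1304 = 14465/1304

14465/1304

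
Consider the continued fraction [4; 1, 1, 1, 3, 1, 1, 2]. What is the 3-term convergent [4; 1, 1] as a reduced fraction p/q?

9/2

Compute successive convergents:
a_0 = 4: 4/1
a_1 = 1: 5/1
a_2 = 1: 9/2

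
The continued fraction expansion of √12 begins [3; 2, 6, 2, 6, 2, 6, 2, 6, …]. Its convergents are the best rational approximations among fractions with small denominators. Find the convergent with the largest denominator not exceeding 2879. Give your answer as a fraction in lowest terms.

8733/2521

a_0 = 3: 3/1  (≤ bound)
a_1 = 2: 7/2  (≤ bound)
a_2 = 6: 45/13  (≤ bound)
a_3 = 2: 97/28  (≤ bound)
a_4 = 6: 627/181  (≤ bound)
a_5 = 2: 1351/390  (≤ bound)
a_6 = 6: 8733/2521  (≤ bound)
a_7 = 2: 18817/5432  (> 2879, stop)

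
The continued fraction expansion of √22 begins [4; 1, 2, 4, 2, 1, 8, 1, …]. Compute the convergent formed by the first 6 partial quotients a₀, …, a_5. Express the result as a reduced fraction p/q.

197/42

Compute successive convergents:
a_0 = 4: 4/1
a_1 = 1: 5/1
a_2 = 2: 14/3
a_3 = 4: 61/13
a_4 = 2: 136/29
a_5 = 1: 197/42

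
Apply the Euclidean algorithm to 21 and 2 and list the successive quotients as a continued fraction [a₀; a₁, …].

Apply division with remainder until the remainder is 0:
21 ÷ 2 → quotient 10, remainder 1
2 ÷ 1 → quotient 2, remainder 0

[10; 2]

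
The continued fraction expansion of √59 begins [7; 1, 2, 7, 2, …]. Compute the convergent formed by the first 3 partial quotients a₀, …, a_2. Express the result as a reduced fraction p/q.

Start with 2.
1 + 1/(2/1) = 1 + 1/2 = 3/2
7 + 1/(3/2) = 7 + 2/3 = 23/3

23/3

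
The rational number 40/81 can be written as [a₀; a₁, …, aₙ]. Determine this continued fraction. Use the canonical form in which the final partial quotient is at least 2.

[0; 2, 40]

Repeatedly divide and take the remainder:
⌊40/81⌋ = 0, remainder 40
⌊81/40⌋ = 2, remainder 1
⌊40/1⌋ = 40, remainder 0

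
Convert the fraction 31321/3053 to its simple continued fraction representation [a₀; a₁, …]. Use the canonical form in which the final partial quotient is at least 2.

Apply division with remainder until the remainder is 0:
⌊31321/3053⌋ = 10, remainder 791
⌊3053/791⌋ = 3, remainder 680
⌊791/680⌋ = 1, remainder 111
⌊680/111⌋ = 6, remainder 14
⌊111/14⌋ = 7, remainder 13
⌊14/13⌋ = 1, remainder 1
⌊13/1⌋ = 13, remainder 0

[10; 3, 1, 6, 7, 1, 13]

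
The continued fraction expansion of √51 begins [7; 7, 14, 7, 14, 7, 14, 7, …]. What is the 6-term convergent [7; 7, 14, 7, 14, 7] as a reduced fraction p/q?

Compute successive convergents:
a_0 = 7: 7/1
a_1 = 7: 50/7
a_2 = 14: 707/99
a_3 = 7: 4999/700
a_4 = 14: 70693/9899
a_5 = 7: 499850/69993

499850/69993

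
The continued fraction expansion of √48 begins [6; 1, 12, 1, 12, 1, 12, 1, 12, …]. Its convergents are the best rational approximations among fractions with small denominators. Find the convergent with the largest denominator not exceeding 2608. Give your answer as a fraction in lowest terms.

17466/2521

a_0 = 6: 6/1  (≤ bound)
a_1 = 1: 7/1  (≤ bound)
a_2 = 12: 90/13  (≤ bound)
a_3 = 1: 97/14  (≤ bound)
a_4 = 12: 1254/181  (≤ bound)
a_5 = 1: 1351/195  (≤ bound)
a_6 = 12: 17466/2521  (≤ bound)
a_7 = 1: 18817/2716  (> 2608, stop)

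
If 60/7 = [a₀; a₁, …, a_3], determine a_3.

Run the Euclidean algorithm, recording each quotient:
60 = 8·7 + 4, so a_0 = 8
7 = 1·4 + 3, so a_1 = 1
4 = 1·3 + 1, so a_2 = 1
3 = 3·1 + 0, so a_3 = 3

3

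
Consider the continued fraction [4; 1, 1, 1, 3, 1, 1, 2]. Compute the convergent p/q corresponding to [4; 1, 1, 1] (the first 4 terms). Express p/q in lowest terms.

14/3

Build up convergents one term at a time:
a_0 = 4: 4/1
a_1 = 1: 5/1
a_2 = 1: 9/2
a_3 = 1: 14/3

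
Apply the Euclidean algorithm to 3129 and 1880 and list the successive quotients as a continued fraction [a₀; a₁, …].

3129 = 1·1880 + 1249, so a_0 = 1
1880 = 1·1249 + 631, so a_1 = 1
1249 = 1·631 + 618, so a_2 = 1
631 = 1·618 + 13, so a_3 = 1
618 = 47·13 + 7, so a_4 = 47
13 = 1·7 + 6, so a_5 = 1
7 = 1·6 + 1, so a_6 = 1
6 = 6·1 + 0, so a_7 = 6

[1; 1, 1, 1, 47, 1, 1, 6]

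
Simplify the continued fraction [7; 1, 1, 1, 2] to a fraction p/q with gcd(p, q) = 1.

61/8

a_0 = 7: 7/1
a_1 = 1: 8/1
a_2 = 1: 15/2
a_3 = 1: 23/3
a_4 = 2: 61/8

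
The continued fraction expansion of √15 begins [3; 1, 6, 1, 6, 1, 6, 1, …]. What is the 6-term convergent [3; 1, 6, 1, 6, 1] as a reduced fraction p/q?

Starting at the tail and folding back:
Start with 1.
6 + 1/(1/1) = 6 + 1/1 = 7/1
1 + 1/(7/1) = 1 + 1/7 = 8/7
6 + 1/(8/7) = 6 + 7/8 = 55/8
1 + 1/(55/8) = 1 + 8/55 = 63/55
3 + 1/(63/55) = 3 + 55/63 = 244/63

244/63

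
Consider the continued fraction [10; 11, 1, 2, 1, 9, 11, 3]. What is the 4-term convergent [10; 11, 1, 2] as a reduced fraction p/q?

a_0 = 10: 10/1
a_1 = 11: 111/11
a_2 = 1: 121/12
a_3 = 2: 353/35

353/35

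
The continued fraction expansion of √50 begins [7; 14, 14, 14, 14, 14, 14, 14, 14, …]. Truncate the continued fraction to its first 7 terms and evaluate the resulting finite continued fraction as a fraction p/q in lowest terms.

54608393/7722793

Starting at the tail and folding back:
Start with 14.
14 + 1/(14/1) = 14 + 1/14 = 197/14
14 + 1/(197/14) = 14 + 14/197 = 2772/197
14 + 1/(2772/197) = 14 + 197/2772 = 39005/2772
14 + 1/(39005/2772) = 14 + 2772/39005 = 548842/39005
14 + 1/(548842/39005) = 14 + 39005/548842 = 7722793/548842
7 + 1/(7722793/548842) = 7 + 548842/7722793 = 54608393/7722793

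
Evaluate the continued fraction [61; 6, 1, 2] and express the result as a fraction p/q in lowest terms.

1223/20

Start with 2.
1 + 1/(2/1) = 1 + 1/2 = 3/2
6 + 1/(3/2) = 6 + 2/3 = 20/3
61 + 1/(20/3) = 61 + 3/20 = 1223/20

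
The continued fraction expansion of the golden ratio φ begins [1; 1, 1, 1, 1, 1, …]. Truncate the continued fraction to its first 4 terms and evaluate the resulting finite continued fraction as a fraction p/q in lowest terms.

a_0 = 1: 1/1
a_1 = 1: 2/1
a_2 = 1: 3/2
a_3 = 1: 5/3

5/3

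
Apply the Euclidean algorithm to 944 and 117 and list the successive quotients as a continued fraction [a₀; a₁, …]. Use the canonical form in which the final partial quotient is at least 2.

[8; 14, 1, 1, 1, 2]

944 ÷ 117 → quotient 8, remainder 8
117 ÷ 8 → quotient 14, remainder 5
8 ÷ 5 → quotient 1, remainder 3
5 ÷ 3 → quotient 1, remainder 2
3 ÷ 2 → quotient 1, remainder 1
2 ÷ 1 → quotient 2, remainder 0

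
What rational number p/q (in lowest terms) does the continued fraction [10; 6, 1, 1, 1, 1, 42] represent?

Collapse the nested fraction from the inside out:
Start with 42.
1 + 1/(42/1) = 1 + 1/42 = 43/42
1 + 1/(43/42) = 1 + 42/43 = 85/43
1 + 1/(85/43) = 1 + 43/85 = 128/85
1 + 1/(128/85) = 1 + 85/128 = 213/128
6 + 1/(213/128) = 6 + 128/213 = 1406/213
10 + 1/(1406/213) = 10 + 213/1406 = 14273/1406

14273/1406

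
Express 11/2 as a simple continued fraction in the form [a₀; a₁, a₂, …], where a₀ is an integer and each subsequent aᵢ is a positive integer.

[5; 2]

⌊11/2⌋ = 5, remainder 1
⌊2/1⌋ = 2, remainder 0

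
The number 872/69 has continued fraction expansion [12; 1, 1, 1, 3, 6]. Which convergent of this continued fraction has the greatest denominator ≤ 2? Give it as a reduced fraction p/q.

a_0 = 12: 12/1  (≤ bound)
a_1 = 1: 13/1  (≤ bound)
a_2 = 1: 25/2  (≤ bound)
a_3 = 1: 38/3  (> 2, stop)

25/2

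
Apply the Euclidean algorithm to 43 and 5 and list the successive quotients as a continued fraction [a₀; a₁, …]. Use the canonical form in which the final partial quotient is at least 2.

[8; 1, 1, 2]

43 = 8·5 + 3, so a_0 = 8
5 = 1·3 + 2, so a_1 = 1
3 = 1·2 + 1, so a_2 = 1
2 = 2·1 + 0, so a_3 = 2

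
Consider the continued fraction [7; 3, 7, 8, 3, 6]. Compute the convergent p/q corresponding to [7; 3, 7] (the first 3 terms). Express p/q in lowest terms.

Work from the innermost term outward:
Start with 7.
3 + 1/(7/1) = 3 + 1/7 = 22/7
7 + 1/(22/7) = 7 + 7/22 = 161/22

161/22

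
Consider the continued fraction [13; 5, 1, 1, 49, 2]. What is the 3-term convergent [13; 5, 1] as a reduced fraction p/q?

a_0 = 13: 13/1
a_1 = 5: 66/5
a_2 = 1: 79/6

79/6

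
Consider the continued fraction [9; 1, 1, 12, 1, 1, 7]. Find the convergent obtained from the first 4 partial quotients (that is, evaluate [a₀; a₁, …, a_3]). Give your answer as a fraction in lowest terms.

Start with 12.
1 + 1/(12/1) = 1 + 1/12 = 13/12
1 + 1/(13/12) = 1 + 12/13 = 25/13
9 + 1/(25/13) = 9 + 13/25 = 238/25

238/25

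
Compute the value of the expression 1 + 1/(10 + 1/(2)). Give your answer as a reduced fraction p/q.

Start with 2.
10 + 1/(2/1) = 10 + 1/2 = 21/2
1 + 1/(21/2) = 1 + 2/21 = 23/21

23/21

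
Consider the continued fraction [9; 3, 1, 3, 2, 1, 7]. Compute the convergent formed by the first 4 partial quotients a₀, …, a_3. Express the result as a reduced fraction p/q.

Build up convergents one term at a time:
a_0 = 9: 9/1
a_1 = 3: 28/3
a_2 = 1: 37/4
a_3 = 3: 139/15

139/15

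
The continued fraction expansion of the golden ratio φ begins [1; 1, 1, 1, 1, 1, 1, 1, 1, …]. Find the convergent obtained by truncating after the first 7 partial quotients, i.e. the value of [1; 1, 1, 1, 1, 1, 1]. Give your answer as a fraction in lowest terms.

Collapse the nested fraction from the inside out:
Start with 1.
1 + 1/(1/1) = 1 + 1/1 = 2/1
1 + 1/(2/1) = 1 + 1/2 = 3/2
1 + 1/(3/2) = 1 + 2/3 = 5/3
1 + 1/(5/3) = 1 + 3/5 = 8/5
1 + 1/(8/5) = 1 + 5/8 = 13/8
1 + 1/(13/8) = 1 + 8/13 = 21/13

21/13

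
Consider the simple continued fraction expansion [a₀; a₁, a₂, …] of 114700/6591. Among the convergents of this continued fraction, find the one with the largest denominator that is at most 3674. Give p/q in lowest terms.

List convergents until the denominator exceeds the bound:
a_0 = 17: 17/1  (≤ bound)
a_1 = 2: 35/2  (≤ bound)
a_2 = 2: 87/5  (≤ bound)
a_3 = 15: 1340/77  (≤ bound)
a_4 = 2: 2767/159  (≤ bound)
a_5 = 13: 37311/2144  (≤ bound)
a_6 = 3: 114700/6591  (> 3674, stop)

37311/2144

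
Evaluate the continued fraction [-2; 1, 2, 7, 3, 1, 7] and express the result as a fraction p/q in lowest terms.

-931/706

Collapse the nested fraction from the inside out:
Start with 7.
1 + 1/(7/1) = 1 + 1/7 = 8/7
3 + 1/(8/7) = 3 + 7/8 = 31/8
7 + 1/(31/8) = 7 + 8/31 = 225/31
2 + 1/(225/31) = 2 + 31/225 = 481/225
1 + 1/(481/225) = 1 + 225/481 = 706/481
-2 + 1/(706/481) = -2 + 481/706 = -931/706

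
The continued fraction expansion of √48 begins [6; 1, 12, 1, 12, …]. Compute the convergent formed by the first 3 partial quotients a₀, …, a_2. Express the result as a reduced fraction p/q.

90/13

a_0 = 6: 6/1
a_1 = 1: 7/1
a_2 = 12: 90/13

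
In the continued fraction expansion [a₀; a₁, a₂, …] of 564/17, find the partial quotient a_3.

564 ÷ 17 → quotient 33, remainder 3
17 ÷ 3 → quotient 5, remainder 2
3 ÷ 2 → quotient 1, remainder 1
2 ÷ 1 → quotient 2, remainder 0

2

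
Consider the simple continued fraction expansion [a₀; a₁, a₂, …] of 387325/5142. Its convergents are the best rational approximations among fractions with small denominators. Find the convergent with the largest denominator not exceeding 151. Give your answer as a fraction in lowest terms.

List convergents until the denominator exceeds the bound:
a_0 = 75: 75/1  (≤ bound)
a_1 = 3: 226/3  (≤ bound)
a_2 = 14: 3239/43  (≤ bound)
a_3 = 3: 9943/132  (≤ bound)
a_4 = 6: 62897/835  (> 151, stop)

9943/132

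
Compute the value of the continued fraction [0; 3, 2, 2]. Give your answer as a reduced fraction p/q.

a_0 = 0: 0/1
a_1 = 3: 1/3
a_2 = 2: 2/7
a_3 = 2: 5/17

5/17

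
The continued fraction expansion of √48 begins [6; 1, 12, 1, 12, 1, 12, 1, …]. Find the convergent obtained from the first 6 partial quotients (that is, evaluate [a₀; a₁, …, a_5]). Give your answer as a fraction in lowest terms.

1351/195

a_0 = 6: 6/1
a_1 = 1: 7/1
a_2 = 12: 90/13
a_3 = 1: 97/14
a_4 = 12: 1254/181
a_5 = 1: 1351/195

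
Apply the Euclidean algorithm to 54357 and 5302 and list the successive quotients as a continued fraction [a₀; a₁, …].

[10; 3, 1, 28, 15, 3]

54357 ÷ 5302 → quotient 10, remainder 1337
5302 ÷ 1337 → quotient 3, remainder 1291
1337 ÷ 1291 → quotient 1, remainder 46
1291 ÷ 46 → quotient 28, remainder 3
46 ÷ 3 → quotient 15, remainder 1
3 ÷ 1 → quotient 3, remainder 0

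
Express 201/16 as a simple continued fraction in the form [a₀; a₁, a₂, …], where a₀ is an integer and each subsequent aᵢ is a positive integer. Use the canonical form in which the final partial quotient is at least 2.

Run the Euclidean algorithm, recording each quotient:
201 = 12·16 + 9, so a_0 = 12
16 = 1·9 + 7, so a_1 = 1
9 = 1·7 + 2, so a_2 = 1
7 = 3·2 + 1, so a_3 = 3
2 = 2·1 + 0, so a_4 = 2

[12; 1, 1, 3, 2]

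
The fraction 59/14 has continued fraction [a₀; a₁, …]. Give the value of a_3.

59 ÷ 14 → quotient 4, remainder 3
14 ÷ 3 → quotient 4, remainder 2
3 ÷ 2 → quotient 1, remainder 1
2 ÷ 1 → quotient 2, remainder 0

2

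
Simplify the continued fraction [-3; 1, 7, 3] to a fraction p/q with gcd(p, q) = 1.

-53/25

Start with 3.
7 + 1/(3/1) = 7 + 1/3 = 22/3
1 + 1/(22/3) = 1 + 3/22 = 25/22
-3 + 1/(25/22) = -3 + 22/25 = -53/25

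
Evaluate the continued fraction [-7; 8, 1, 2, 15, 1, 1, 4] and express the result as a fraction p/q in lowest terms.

a_0 = -7: -7/1
a_1 = 8: -55/8
a_2 = 1: -62/9
a_3 = 2: -179/26
a_4 = 15: -2747/399
a_5 = 1: -2926/425
a_6 = 1: -5673/824
a_7 = 4: -25618/3721

-25618/3721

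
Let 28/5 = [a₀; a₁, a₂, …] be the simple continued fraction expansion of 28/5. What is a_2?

1

⌊28/5⌋ = 5, remainder 3
⌊5/3⌋ = 1, remainder 2
⌊3/2⌋ = 1, remainder 1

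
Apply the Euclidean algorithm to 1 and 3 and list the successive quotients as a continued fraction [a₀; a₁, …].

1 = 0·3 + 1, so a_0 = 0
3 = 3·1 + 0, so a_1 = 3

[0; 3]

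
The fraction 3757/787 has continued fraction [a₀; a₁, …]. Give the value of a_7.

9

Run the Euclidean algorithm, recording each quotient:
⌊3757/787⌋ = 4, remainder 609
⌊787/609⌋ = 1, remainder 178
⌊609/178⌋ = 3, remainder 75
⌊178/75⌋ = 2, remainder 28
⌊75/28⌋ = 2, remainder 19
⌊28/19⌋ = 1, remainder 9
⌊19/9⌋ = 2, remainder 1
⌊9/1⌋ = 9, remainder 0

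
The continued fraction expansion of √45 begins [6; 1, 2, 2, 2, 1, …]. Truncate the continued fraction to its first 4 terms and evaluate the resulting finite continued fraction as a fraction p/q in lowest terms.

47/7

a_0 = 6: 6/1
a_1 = 1: 7/1
a_2 = 2: 20/3
a_3 = 2: 47/7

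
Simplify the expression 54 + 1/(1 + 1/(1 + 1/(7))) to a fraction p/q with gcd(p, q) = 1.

a_0 = 54: 54/1
a_1 = 1: 55/1
a_2 = 1: 109/2
a_3 = 7: 818/15

818/15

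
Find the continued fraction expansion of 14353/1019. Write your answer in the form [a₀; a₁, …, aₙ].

[14; 11, 1, 2, 2, 12]

Repeatedly divide and take the remainder:
14353 ÷ 1019 → quotient 14, remainder 87
1019 ÷ 87 → quotient 11, remainder 62
87 ÷ 62 → quotient 1, remainder 25
62 ÷ 25 → quotient 2, remainder 12
25 ÷ 12 → quotient 2, remainder 1
12 ÷ 1 → quotient 12, remainder 0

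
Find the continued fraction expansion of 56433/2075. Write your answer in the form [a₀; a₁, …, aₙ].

[27; 5, 11, 1, 1, 1, 11]

Apply division with remainder until the remainder is 0:
56433 = 27·2075 + 408, so a_0 = 27
2075 = 5·408 + 35, so a_1 = 5
408 = 11·35 + 23, so a_2 = 11
35 = 1·23 + 12, so a_3 = 1
23 = 1·12 + 11, so a_4 = 1
12 = 1·11 + 1, so a_5 = 1
11 = 11·1 + 0, so a_6 = 11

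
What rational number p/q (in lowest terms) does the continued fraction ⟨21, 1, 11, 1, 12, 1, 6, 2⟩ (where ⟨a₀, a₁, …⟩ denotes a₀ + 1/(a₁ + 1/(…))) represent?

Collapse the nested fraction from the inside out:
Start with 2.
6 + 1/(2/1) = 6 + 1/2 = 13/2
1 + 1/(13/2) = 1 + 2/13 = 15/13
12 + 1/(15/13) = 12 + 13/15 = 193/15
1 + 1/(193/15) = 1 + 15/193 = 208/193
11 + 1/(208/193) = 11 + 193/208 = 2481/208
1 + 1/(2481/208) = 1 + 208/2481 = 2689/2481
21 + 1/(2689/2481) = 21 + 2481/2689 = 58950/2689

58950/2689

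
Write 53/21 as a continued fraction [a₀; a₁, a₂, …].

[2; 1, 1, 10]

53 ÷ 21 → quotient 2, remainder 11
21 ÷ 11 → quotient 1, remainder 10
11 ÷ 10 → quotient 1, remainder 1
10 ÷ 1 → quotient 10, remainder 0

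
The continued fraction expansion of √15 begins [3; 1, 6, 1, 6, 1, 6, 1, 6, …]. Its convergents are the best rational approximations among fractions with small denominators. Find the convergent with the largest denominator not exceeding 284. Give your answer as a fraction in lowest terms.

a_0 = 3: 3/1  (≤ bound)
a_1 = 1: 4/1  (≤ bound)
a_2 = 6: 27/7  (≤ bound)
a_3 = 1: 31/8  (≤ bound)
a_4 = 6: 213/55  (≤ bound)
a_5 = 1: 244/63  (≤ bound)
a_6 = 6: 1677/433  (> 284, stop)

244/63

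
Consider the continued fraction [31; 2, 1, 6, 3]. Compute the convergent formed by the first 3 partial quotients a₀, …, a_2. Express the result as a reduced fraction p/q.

94/3

Start with 1.
2 + 1/(1/1) = 2 + 1/1 = 3/1
31 + 1/(3/1) = 31 + 1/3 = 94/3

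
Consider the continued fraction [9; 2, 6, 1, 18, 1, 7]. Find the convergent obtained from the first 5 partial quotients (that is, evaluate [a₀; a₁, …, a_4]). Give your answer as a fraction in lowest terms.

Compute successive convergents:
a_0 = 9: 9/1
a_1 = 2: 19/2
a_2 = 6: 123/13
a_3 = 1: 142/15
a_4 = 18: 2679/283

2679/283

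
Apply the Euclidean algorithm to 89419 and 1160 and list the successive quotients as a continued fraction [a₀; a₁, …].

[77; 11, 1, 2, 1, 1, 6, 2]

Run the Euclidean algorithm, recording each quotient:
⌊89419/1160⌋ = 77, remainder 99
⌊1160/99⌋ = 11, remainder 71
⌊99/71⌋ = 1, remainder 28
⌊71/28⌋ = 2, remainder 15
⌊28/15⌋ = 1, remainder 13
⌊15/13⌋ = 1, remainder 2
⌊13/2⌋ = 6, remainder 1
⌊2/1⌋ = 2, remainder 0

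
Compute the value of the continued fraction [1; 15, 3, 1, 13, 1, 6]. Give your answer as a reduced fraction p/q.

6648/6239

Starting at the tail and folding back:
Start with 6.
1 + 1/(6/1) = 1 + 1/6 = 7/6
13 + 1/(7/6) = 13 + 6/7 = 97/7
1 + 1/(97/7) = 1 + 7/97 = 104/97
3 + 1/(104/97) = 3 + 97/104 = 409/104
15 + 1/(409/104) = 15 + 104/409 = 6239/409
1 + 1/(6239/409) = 1 + 409/6239 = 6648/6239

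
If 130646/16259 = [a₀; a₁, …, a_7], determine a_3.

14

Apply division with remainder until the remainder is 0:
130646 ÷ 16259 → quotient 8, remainder 574
16259 ÷ 574 → quotient 28, remainder 187
574 ÷ 187 → quotient 3, remainder 13
187 ÷ 13 → quotient 14, remainder 5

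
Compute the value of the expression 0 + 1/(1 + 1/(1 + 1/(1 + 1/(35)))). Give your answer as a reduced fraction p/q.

71/107

Start with 35.
1 + 1/(35/1) = 1 + 1/35 = 36/35
1 + 1/(36/35) = 1 + 35/36 = 71/36
1 + 1/(71/36) = 1 + 36/71 = 107/71
0 + 1/(107/71) = 0 + 71/107 = 71/107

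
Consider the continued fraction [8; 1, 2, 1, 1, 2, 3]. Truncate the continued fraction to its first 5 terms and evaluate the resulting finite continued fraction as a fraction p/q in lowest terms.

61/7

Start with 1.
1 + 1/(1/1) = 1 + 1/1 = 2/1
2 + 1/(2/1) = 2 + 1/2 = 5/2
1 + 1/(5/2) = 1 + 2/5 = 7/5
8 + 1/(7/5) = 8 + 5/7 = 61/7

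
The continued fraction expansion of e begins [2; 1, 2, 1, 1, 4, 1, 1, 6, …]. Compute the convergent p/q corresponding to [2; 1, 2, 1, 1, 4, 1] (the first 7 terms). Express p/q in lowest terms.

106/39

Start with 1.
4 + 1/(1/1) = 4 + 1/1 = 5/1
1 + 1/(5/1) = 1 + 1/5 = 6/5
1 + 1/(6/5) = 1 + 5/6 = 11/6
2 + 1/(11/6) = 2 + 6/11 = 28/11
1 + 1/(28/11) = 1 + 11/28 = 39/28
2 + 1/(39/28) = 2 + 28/39 = 106/39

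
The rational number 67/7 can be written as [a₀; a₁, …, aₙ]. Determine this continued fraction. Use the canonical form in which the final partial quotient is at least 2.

[9; 1, 1, 3]

⌊67/7⌋ = 9, remainder 4
⌊7/4⌋ = 1, remainder 3
⌊4/3⌋ = 1, remainder 1
⌊3/1⌋ = 3, remainder 0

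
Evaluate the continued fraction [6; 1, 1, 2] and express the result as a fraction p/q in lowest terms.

Compute successive convergents:
a_0 = 6: 6/1
a_1 = 1: 7/1
a_2 = 1: 13/2
a_3 = 2: 33/5

33/5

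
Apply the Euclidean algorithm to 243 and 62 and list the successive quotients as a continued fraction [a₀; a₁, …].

[3; 1, 11, 2, 2]

243 ÷ 62 → quotient 3, remainder 57
62 ÷ 57 → quotient 1, remainder 5
57 ÷ 5 → quotient 11, remainder 2
5 ÷ 2 → quotient 2, remainder 1
2 ÷ 1 → quotient 2, remainder 0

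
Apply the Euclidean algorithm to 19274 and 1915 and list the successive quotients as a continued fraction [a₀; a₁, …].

Run the Euclidean algorithm, recording each quotient:
19274 ÷ 1915 → quotient 10, remainder 124
1915 ÷ 124 → quotient 15, remainder 55
124 ÷ 55 → quotient 2, remainder 14
55 ÷ 14 → quotient 3, remainder 13
14 ÷ 13 → quotient 1, remainder 1
13 ÷ 1 → quotient 13, remainder 0

[10; 15, 2, 3, 1, 13]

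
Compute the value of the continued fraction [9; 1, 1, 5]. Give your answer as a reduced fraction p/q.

105/11

Collapse the nested fraction from the inside out:
Start with 5.
1 + 1/(5/1) = 1 + 1/5 = 6/5
1 + 1/(6/5) = 1 + 5/6 = 11/6
9 + 1/(11/6) = 9 + 6/11 = 105/11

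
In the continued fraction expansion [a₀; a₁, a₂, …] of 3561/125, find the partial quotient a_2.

Run the Euclidean algorithm, recording each quotient:
⌊3561/125⌋ = 28, remainder 61
⌊125/61⌋ = 2, remainder 3
⌊61/3⌋ = 20, remainder 1

20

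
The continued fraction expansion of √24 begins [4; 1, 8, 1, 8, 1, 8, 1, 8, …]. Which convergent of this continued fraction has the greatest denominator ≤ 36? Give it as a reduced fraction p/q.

49/10

a_0 = 4: 4/1  (≤ bound)
a_1 = 1: 5/1  (≤ bound)
a_2 = 8: 44/9  (≤ bound)
a_3 = 1: 49/10  (≤ bound)
a_4 = 8: 436/89  (> 36, stop)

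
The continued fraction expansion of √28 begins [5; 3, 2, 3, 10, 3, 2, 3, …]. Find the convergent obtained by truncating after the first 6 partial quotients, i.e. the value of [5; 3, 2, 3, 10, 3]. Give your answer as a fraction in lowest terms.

Start with 3.
10 + 1/(3/1) = 10 + 1/3 = 31/3
3 + 1/(31/3) = 3 + 3/31 = 96/31
2 + 1/(96/31) = 2 + 31/96 = 223/96
3 + 1/(223/96) = 3 + 96/223 = 765/223
5 + 1/(765/223) = 5 + 223/765 = 4048/765

4048/765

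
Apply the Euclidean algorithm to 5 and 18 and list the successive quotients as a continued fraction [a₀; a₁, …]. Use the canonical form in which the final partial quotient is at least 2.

5 = 0·18 + 5, so a_0 = 0
18 = 3·5 + 3, so a_1 = 3
5 = 1·3 + 2, so a_2 = 1
3 = 1·2 + 1, so a_3 = 1
2 = 2·1 + 0, so a_4 = 2

[0; 3, 1, 1, 2]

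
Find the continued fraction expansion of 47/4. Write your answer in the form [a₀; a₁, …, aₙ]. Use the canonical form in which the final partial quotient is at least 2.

47 = 11·4 + 3, so a_0 = 11
4 = 1·3 + 1, so a_1 = 1
3 = 3·1 + 0, so a_2 = 3

[11; 1, 3]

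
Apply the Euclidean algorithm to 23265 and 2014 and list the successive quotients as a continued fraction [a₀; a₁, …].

23265 = 11·2014 + 1111, so a_0 = 11
2014 = 1·1111 + 903, so a_1 = 1
1111 = 1·903 + 208, so a_2 = 1
903 = 4·208 + 71, so a_3 = 4
208 = 2·71 + 66, so a_4 = 2
71 = 1·66 + 5, so a_5 = 1
66 = 13·5 + 1, so a_6 = 13
5 = 5·1 + 0, so a_7 = 5

[11; 1, 1, 4, 2, 1, 13, 5]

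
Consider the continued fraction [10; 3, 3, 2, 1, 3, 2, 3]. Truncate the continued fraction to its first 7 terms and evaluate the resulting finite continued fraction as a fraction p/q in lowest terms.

2854/277

a_0 = 10: 10/1
a_1 = 3: 31/3
a_2 = 3: 103/10
a_3 = 2: 237/23
a_4 = 1: 340/33
a_5 = 3: 1257/122
a_6 = 2: 2854/277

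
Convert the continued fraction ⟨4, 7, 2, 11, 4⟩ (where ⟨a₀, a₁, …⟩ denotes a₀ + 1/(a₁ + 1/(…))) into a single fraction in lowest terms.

2906/703

Start with 4.
11 + 1/(4/1) = 11 + 1/4 = 45/4
2 + 1/(45/4) = 2 + 4/45 = 94/45
7 + 1/(94/45) = 7 + 45/94 = 703/94
4 + 1/(703/94) = 4 + 94/703 = 2906/703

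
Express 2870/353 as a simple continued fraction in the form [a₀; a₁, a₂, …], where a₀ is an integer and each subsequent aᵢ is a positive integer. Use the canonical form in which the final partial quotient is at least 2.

[8; 7, 1, 2, 15]

Apply division with remainder until the remainder is 0:
2870 = 8·353 + 46, so a_0 = 8
353 = 7·46 + 31, so a_1 = 7
46 = 1·31 + 15, so a_2 = 1
31 = 2·15 + 1, so a_3 = 2
15 = 15·1 + 0, so a_4 = 15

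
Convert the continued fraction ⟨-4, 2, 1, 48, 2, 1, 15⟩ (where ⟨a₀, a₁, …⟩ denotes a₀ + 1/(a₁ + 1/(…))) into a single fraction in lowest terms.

Starting at the tail and folding back:
Start with 15.
1 + 1/(15/1) = 1 + 1/15 = 16/15
2 + 1/(16/15) = 2 + 15/16 = 47/16
48 + 1/(47/16) = 48 + 16/47 = 2272/47
1 + 1/(2272/47) = 1 + 47/2272 = 2319/2272
2 + 1/(2319/2272) = 2 + 2272/2319 = 6910/2319
-4 + 1/(6910/2319) = -4 + 2319/6910 = -25321/6910

-25321/6910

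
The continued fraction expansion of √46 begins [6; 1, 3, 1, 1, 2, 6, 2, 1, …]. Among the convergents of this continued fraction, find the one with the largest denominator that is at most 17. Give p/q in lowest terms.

a_0 = 6: 6/1  (≤ bound)
a_1 = 1: 7/1  (≤ bound)
a_2 = 3: 27/4  (≤ bound)
a_3 = 1: 34/5  (≤ bound)
a_4 = 1: 61/9  (≤ bound)
a_5 = 2: 156/23  (> 17, stop)

61/9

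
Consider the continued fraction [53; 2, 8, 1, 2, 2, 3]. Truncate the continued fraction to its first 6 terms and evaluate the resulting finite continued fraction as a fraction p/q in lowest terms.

a_0 = 53: 53/1
a_1 = 2: 107/2
a_2 = 8: 909/17
a_3 = 1: 1016/19
a_4 = 2: 2941/55
a_5 = 2: 6898/129

6898/129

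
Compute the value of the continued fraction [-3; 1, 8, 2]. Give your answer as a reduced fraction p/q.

Starting at the tail and folding back:
Start with 2.
8 + 1/(2/1) = 8 + 1/2 = 17/2
1 + 1/(17/2) = 1 + 2/17 = 19/17
-3 + 1/(19/17) = -3 + 17/19 = -40/19

-40/19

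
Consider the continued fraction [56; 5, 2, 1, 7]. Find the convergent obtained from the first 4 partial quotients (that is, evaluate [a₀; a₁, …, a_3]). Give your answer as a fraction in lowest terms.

Start with 1.
2 + 1/(1/1) = 2 + 1/1 = 3/1
5 + 1/(3/1) = 5 + 1/3 = 16/3
56 + 1/(16/3) = 56 + 3/16 = 899/16

899/16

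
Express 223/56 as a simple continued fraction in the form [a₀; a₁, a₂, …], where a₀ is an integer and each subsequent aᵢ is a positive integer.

⌊223/56⌋ = 3, remainder 55
⌊56/55⌋ = 1, remainder 1
⌊55/1⌋ = 55, remainder 0

[3; 1, 55]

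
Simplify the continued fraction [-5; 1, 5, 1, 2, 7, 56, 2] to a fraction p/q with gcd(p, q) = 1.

-69096/16651

a_0 = -5: -5/1
a_1 = 1: -4/1
a_2 = 5: -25/6
a_3 = 1: -29/7
a_4 = 2: -83/20
a_5 = 7: -610/147
a_6 = 56: -34243/8252
a_7 = 2: -69096/16651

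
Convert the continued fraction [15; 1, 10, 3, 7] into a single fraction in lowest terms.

Start with 7.
3 + 1/(7/1) = 3 + 1/7 = 22/7
10 + 1/(22/7) = 10 + 7/22 = 227/22
1 + 1/(227/22) = 1 + 22/227 = 249/227
15 + 1/(249/227) = 15 + 227/249 = 3962/249

3962/249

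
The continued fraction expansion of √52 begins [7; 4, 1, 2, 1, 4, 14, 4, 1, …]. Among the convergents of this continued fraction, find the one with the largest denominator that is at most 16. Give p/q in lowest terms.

101/14

a_0 = 7: 7/1  (≤ bound)
a_1 = 4: 29/4  (≤ bound)
a_2 = 1: 36/5  (≤ bound)
a_3 = 2: 101/14  (≤ bound)
a_4 = 1: 137/19  (> 16, stop)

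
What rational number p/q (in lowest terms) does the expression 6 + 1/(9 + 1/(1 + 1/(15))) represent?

Start with 15.
1 + 1/(15/1) = 1 + 1/15 = 16/15
9 + 1/(16/15) = 9 + 15/16 = 159/16
6 + 1/(159/16) = 6 + 16/159 = 970/159

970/159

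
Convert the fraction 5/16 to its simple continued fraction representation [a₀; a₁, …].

5 ÷ 16 → quotient 0, remainder 5
16 ÷ 5 → quotient 3, remainder 1
5 ÷ 1 → quotient 5, remainder 0

[0; 3, 5]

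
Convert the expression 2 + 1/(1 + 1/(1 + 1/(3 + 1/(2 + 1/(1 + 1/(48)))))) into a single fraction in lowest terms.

2873/1120

Start with 48.
1 + 1/(48/1) = 1 + 1/48 = 49/48
2 + 1/(49/48) = 2 + 48/49 = 146/49
3 + 1/(146/49) = 3 + 49/146 = 487/146
1 + 1/(487/146) = 1 + 146/487 = 633/487
1 + 1/(633/487) = 1 + 487/633 = 1120/633
2 + 1/(1120/633) = 2 + 633/1120 = 2873/1120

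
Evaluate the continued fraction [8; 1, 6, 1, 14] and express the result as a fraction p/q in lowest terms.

1056/119

Compute successive convergents:
a_0 = 8: 8/1
a_1 = 1: 9/1
a_2 = 6: 62/7
a_3 = 1: 71/8
a_4 = 14: 1056/119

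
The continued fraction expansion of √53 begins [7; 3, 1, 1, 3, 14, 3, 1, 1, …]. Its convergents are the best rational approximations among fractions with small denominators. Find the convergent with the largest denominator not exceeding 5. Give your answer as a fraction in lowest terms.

29/4

a_0 = 7: 7/1  (≤ bound)
a_1 = 3: 22/3  (≤ bound)
a_2 = 1: 29/4  (≤ bound)
a_3 = 1: 51/7  (> 5, stop)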